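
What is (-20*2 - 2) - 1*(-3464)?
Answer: 3422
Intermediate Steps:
(-20*2 - 2) - 1*(-3464) = (-40 - 2) + 3464 = -42 + 3464 = 3422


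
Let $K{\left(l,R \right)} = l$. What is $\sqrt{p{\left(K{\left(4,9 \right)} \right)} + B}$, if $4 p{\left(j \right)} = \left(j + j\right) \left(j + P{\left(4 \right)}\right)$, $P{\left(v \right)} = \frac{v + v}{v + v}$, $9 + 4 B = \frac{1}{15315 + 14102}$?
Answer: $\frac{\sqrt{6706546494}}{29417} \approx 2.7839$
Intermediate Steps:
$B = - \frac{66188}{29417}$ ($B = - \frac{9}{4} + \frac{1}{4 \left(15315 + 14102\right)} = - \frac{9}{4} + \frac{1}{4 \cdot 29417} = - \frac{9}{4} + \frac{1}{4} \cdot \frac{1}{29417} = - \frac{9}{4} + \frac{1}{117668} = - \frac{66188}{29417} \approx -2.25$)
$P{\left(v \right)} = 1$ ($P{\left(v \right)} = \frac{2 v}{2 v} = 2 v \frac{1}{2 v} = 1$)
$p{\left(j \right)} = \frac{j \left(1 + j\right)}{2}$ ($p{\left(j \right)} = \frac{\left(j + j\right) \left(j + 1\right)}{4} = \frac{2 j \left(1 + j\right)}{4} = \frac{j \left(1 + j\right)}{2}$)
$\sqrt{p{\left(K{\left(4,9 \right)} \right)} + B} = \sqrt{\frac{1}{2} \cdot 4 \left(1 + 4\right) - \frac{66188}{29417}} = \sqrt{\frac{1}{2} \cdot 4 \cdot 5 - \frac{66188}{29417}} = \sqrt{10 - \frac{66188}{29417}} = \sqrt{\frac{227982}{29417}} = \frac{\sqrt{6706546494}}{29417}$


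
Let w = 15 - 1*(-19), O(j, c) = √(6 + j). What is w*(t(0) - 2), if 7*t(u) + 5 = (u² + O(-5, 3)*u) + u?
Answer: -646/7 ≈ -92.286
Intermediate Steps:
t(u) = -5/7 + u²/7 + 2*u/7 (t(u) = -5/7 + ((u² + √(6 - 5)*u) + u)/7 = -5/7 + ((u² + √1*u) + u)/7 = -5/7 + ((u² + 1*u) + u)/7 = -5/7 + ((u² + u) + u)/7 = -5/7 + ((u + u²) + u)/7 = -5/7 + (u² + 2*u)/7 = -5/7 + (u²/7 + 2*u/7) = -5/7 + u²/7 + 2*u/7)
w = 34 (w = 15 + 19 = 34)
w*(t(0) - 2) = 34*((-5/7 + (⅐)*0² + (2/7)*0) - 2) = 34*((-5/7 + (⅐)*0 + 0) - 2) = 34*((-5/7 + 0 + 0) - 2) = 34*(-5/7 - 2) = 34*(-19/7) = -646/7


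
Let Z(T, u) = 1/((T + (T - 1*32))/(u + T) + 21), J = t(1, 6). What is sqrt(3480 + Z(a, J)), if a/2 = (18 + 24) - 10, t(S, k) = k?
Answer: 5*sqrt(9482565)/261 ≈ 58.992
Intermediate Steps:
J = 6
a = 64 (a = 2*((18 + 24) - 10) = 2*(42 - 10) = 2*32 = 64)
Z(T, u) = 1/(21 + (-32 + 2*T)/(T + u)) (Z(T, u) = 1/((T + (T - 32))/(T + u) + 21) = 1/((T + (-32 + T))/(T + u) + 21) = 1/((-32 + 2*T)/(T + u) + 21) = 1/(21 + (-32 + 2*T)/(T + u)))
sqrt(3480 + Z(a, J)) = sqrt(3480 + (64 + 6)/(-32 + 21*6 + 23*64)) = sqrt(3480 + 70/(-32 + 126 + 1472)) = sqrt(3480 + 70/1566) = sqrt(3480 + (1/1566)*70) = sqrt(3480 + 35/783) = sqrt(2724875/783) = 5*sqrt(9482565)/261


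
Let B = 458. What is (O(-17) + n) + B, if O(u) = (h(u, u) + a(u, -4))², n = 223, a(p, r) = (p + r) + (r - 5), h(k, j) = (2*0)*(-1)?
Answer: 1581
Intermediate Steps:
h(k, j) = 0 (h(k, j) = 0*(-1) = 0)
a(p, r) = -5 + p + 2*r (a(p, r) = (p + r) + (-5 + r) = -5 + p + 2*r)
O(u) = (-13 + u)² (O(u) = (0 + (-5 + u + 2*(-4)))² = (0 + (-5 + u - 8))² = (0 + (-13 + u))² = (-13 + u)²)
(O(-17) + n) + B = ((-13 - 17)² + 223) + 458 = ((-30)² + 223) + 458 = (900 + 223) + 458 = 1123 + 458 = 1581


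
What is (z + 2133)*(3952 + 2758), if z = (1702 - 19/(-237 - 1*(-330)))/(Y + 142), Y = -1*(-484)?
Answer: 417151510655/29109 ≈ 1.4331e+7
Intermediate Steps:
Y = 484
z = 158267/58218 (z = (1702 - 19/(-237 - 1*(-330)))/(484 + 142) = (1702 - 19/(-237 + 330))/626 = (1702 - 19/93)*(1/626) = (158267/93)*(1/626) = 158267/58218 ≈ 2.7185)
(z + 2133)*(3952 + 2758) = (158267/58218 + 2133)*(3952 + 2758) = (124337261/58218)*6710 = 417151510655/29109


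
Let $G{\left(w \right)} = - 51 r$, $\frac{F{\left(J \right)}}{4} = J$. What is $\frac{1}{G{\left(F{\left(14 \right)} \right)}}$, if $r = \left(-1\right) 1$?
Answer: $\frac{1}{51} \approx 0.019608$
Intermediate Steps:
$r = -1$
$F{\left(J \right)} = 4 J$
$G{\left(w \right)} = 51$ ($G{\left(w \right)} = \left(-51\right) \left(-1\right) = 51$)
$\frac{1}{G{\left(F{\left(14 \right)} \right)}} = \frac{1}{51}$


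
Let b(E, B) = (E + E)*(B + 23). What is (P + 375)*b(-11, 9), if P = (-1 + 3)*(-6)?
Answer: -255552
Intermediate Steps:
P = -12 (P = 2*(-6) = -12)
b(E, B) = 2*E*(23 + B) (b(E, B) = (2*E)*(23 + B) = 2*E*(23 + B))
(P + 375)*b(-11, 9) = (-12 + 375)*(2*(-11)*(23 + 9)) = 363*(2*(-11)*32) = 363*(-704) = -255552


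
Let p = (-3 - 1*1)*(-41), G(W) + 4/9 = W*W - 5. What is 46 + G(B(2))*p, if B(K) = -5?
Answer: 29278/9 ≈ 3253.1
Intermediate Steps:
G(W) = -49/9 + W² (G(W) = -4/9 + (W*W - 5) = -4/9 + (W² - 5) = -4/9 + (-5 + W²) = -49/9 + W²)
p = 164 (p = (-3 - 1)*(-41) = -4*(-41) = 164)
46 + G(B(2))*p = 46 + (-49/9 + (-5)²)*164 = 46 + (-49/9 + 25)*164 = 46 + (176/9)*164 = 46 + 28864/9 = 29278/9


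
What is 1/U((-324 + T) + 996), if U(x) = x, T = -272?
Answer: 1/400 ≈ 0.0025000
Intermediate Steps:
1/U((-324 + T) + 996) = 1/((-324 - 272) + 996) = 1/(-596 + 996) = 1/400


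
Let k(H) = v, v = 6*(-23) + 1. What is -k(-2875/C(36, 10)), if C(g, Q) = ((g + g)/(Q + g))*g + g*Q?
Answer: 137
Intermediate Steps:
C(g, Q) = Q*g + 2*g**2/(Q + g) (C(g, Q) = ((2*g)/(Q + g))*g + Q*g = (2*g/(Q + g))*g + Q*g = 2*g**2/(Q + g) + Q*g = Q*g + 2*g**2/(Q + g))
v = -137 (v = -138 + 1 = -137)
k(H) = -137
-k(-2875/C(36, 10)) = -1*(-137) = 137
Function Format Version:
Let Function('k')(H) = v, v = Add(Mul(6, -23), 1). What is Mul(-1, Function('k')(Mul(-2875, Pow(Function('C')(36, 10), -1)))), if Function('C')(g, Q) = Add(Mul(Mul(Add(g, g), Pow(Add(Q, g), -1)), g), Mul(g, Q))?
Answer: 137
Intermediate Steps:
Function('C')(g, Q) = Add(Mul(Q, g), Mul(2, Pow(g, 2), Pow(Add(Q, g), -1))) (Function('C')(g, Q) = Add(Mul(Mul(Mul(2, g), Pow(Add(Q, g), -1)), g), Mul(Q, g)) = Add(Mul(Mul(2, g, Pow(Add(Q, g), -1)), g), Mul(Q, g)) = Add(Mul(2, Pow(g, 2), Pow(Add(Q, g), -1)), Mul(Q, g)) = Add(Mul(Q, g), Mul(2, Pow(g, 2), Pow(Add(Q, g), -1))))
v = -137 (v = Add(-138, 1) = -137)
Function('k')(H) = -137
Mul(-1, Function('k')(Mul(-2875, Pow(Function('C')(36, 10), -1)))) = Mul(-1, -137) = 137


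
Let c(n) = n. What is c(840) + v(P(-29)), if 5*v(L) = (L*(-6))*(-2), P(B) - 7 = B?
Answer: 3936/5 ≈ 787.20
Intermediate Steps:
P(B) = 7 + B
v(L) = 12*L/5 (v(L) = ((L*(-6))*(-2))/5 = (-6*L*(-2))/5 = (12*L)/5 = 12*L/5)
c(840) + v(P(-29)) = 840 + 12*(7 - 29)/5 = 840 + (12/5)*(-22) = 840 - 264/5 = 3936/5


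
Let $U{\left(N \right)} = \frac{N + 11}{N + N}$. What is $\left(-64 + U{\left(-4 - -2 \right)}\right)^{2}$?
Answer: $\frac{70225}{16} \approx 4389.1$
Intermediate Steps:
$U{\left(N \right)} = \frac{11 + N}{2 N}$
$\left(-64 + U{\left(-4 - -2 \right)}\right)^{2} = \left(-64 + \frac{11 - 2}{2 \left(-4 - -2\right)}\right)^{2} = \left(-64 + \frac{11 + \left(-4 + 2\right)}{2 \left(-4 + 2\right)}\right)^{2} = \left(-64 + \frac{11 - 2}{2 \left(-2\right)}\right)^{2} = \left(-64 + \frac{1}{2} \left(- \frac{1}{2}\right) 9\right)^{2} = \left(-64 - \frac{9}{4}\right)^{2} = \left(- \frac{265}{4}\right)^{2} = \frac{70225}{16}$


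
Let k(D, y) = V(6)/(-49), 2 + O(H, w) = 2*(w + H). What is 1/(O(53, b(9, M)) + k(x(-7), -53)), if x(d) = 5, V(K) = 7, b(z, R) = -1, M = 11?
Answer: 7/713 ≈ 0.0098177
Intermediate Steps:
O(H, w) = -2 + 2*H + 2*w (O(H, w) = -2 + 2*(w + H) = -2 + 2*(H + w) = -2 + (2*H + 2*w) = -2 + 2*H + 2*w)
k(D, y) = -1/7 (k(D, y) = 7/(-49) = 7*(-1/49) = -1/7)
1/(O(53, b(9, M)) + k(x(-7), -53)) = 1/((-2 + 2*53 + 2*(-1)) - 1/7) = 1/((-2 + 106 - 2) - 1/7) = 1/(102 - 1/7) = 1/(713/7) = 7/713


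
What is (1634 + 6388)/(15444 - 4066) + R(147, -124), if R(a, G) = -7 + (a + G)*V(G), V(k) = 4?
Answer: 487576/5689 ≈ 85.705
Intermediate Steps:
R(a, G) = -7 + 4*G + 4*a (R(a, G) = -7 + (a + G)*4 = -7 + (G + a)*4 = -7 + (4*G + 4*a) = -7 + 4*G + 4*a)
(1634 + 6388)/(15444 - 4066) + R(147, -124) = (1634 + 6388)/(15444 - 4066) + (-7 + 4*(-124) + 4*147) = 8022/11378 + (-7 - 496 + 588) = 8022*(1/11378) + 85 = 4011/5689 + 85 = 487576/5689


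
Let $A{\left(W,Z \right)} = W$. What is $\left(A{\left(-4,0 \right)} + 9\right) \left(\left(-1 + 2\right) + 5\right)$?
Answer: $30$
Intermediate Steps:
$\left(A{\left(-4,0 \right)} + 9\right) \left(\left(-1 + 2\right) + 5\right) = \left(-4 + 9\right) \left(\left(-1 + 2\right) + 5\right) = 5 \left(1 + 5\right) = 5 \cdot 6 = 30$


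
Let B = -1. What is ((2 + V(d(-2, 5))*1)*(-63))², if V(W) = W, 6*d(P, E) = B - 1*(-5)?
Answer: 28224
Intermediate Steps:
d(P, E) = ⅔ (d(P, E) = (-1 - 1*(-5))/6 = (-1 + 5)/6 = (⅙)*4 = ⅔)
((2 + V(d(-2, 5))*1)*(-63))² = ((2 + (⅔)*1)*(-63))² = ((2 + ⅔)*(-63))² = ((8/3)*(-63))² = (-168)² = 28224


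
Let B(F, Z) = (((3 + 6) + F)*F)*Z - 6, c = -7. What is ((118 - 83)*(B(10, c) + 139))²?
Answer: 1755191025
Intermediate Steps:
B(F, Z) = -6 + F*Z*(9 + F) (B(F, Z) = ((9 + F)*F)*Z - 6 = (F*(9 + F))*Z - 6 = F*Z*(9 + F) - 6 = -6 + F*Z*(9 + F))
((118 - 83)*(B(10, c) + 139))² = ((118 - 83)*((-6 - 7*10² + 9*10*(-7)) + 139))² = (35*((-6 - 7*100 - 630) + 139))² = (35*((-6 - 700 - 630) + 139))² = (35*(-1336 + 139))² = (35*(-1197))² = (-41895)² = 1755191025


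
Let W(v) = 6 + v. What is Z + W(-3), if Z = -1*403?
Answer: -400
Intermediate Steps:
Z = -403
Z + W(-3) = -403 + (6 - 3) = -403 + 3 = -400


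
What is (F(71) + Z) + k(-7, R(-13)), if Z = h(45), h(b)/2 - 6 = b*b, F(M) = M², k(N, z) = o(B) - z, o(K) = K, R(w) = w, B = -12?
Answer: 9104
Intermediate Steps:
k(N, z) = -12 - z
h(b) = 12 + 2*b² (h(b) = 12 + 2*(b*b) = 12 + 2*b²)
Z = 4062 (Z = 12 + 2*45² = 12 + 2*2025 = 12 + 4050 = 4062)
(F(71) + Z) + k(-7, R(-13)) = (71² + 4062) + (-12 - 1*(-13)) = (5041 + 4062) + (-12 + 13) = 9103 + 1 = 9104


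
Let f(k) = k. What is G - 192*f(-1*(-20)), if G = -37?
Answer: -3877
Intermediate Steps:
G - 192*f(-1*(-20)) = -37 - (-192)*(-20) = -37 - 192*20 = -37 - 3840 = -3877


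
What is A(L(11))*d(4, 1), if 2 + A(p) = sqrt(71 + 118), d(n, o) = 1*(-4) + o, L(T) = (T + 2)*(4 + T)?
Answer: 6 - 9*sqrt(21) ≈ -35.243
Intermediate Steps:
L(T) = (2 + T)*(4 + T)
d(n, o) = -4 + o
A(p) = -2 + 3*sqrt(21) (A(p) = -2 + sqrt(71 + 118) = -2 + sqrt(189) = -2 + 3*sqrt(21))
A(L(11))*d(4, 1) = (-2 + 3*sqrt(21))*(-4 + 1) = (-2 + 3*sqrt(21))*(-3) = 6 - 9*sqrt(21)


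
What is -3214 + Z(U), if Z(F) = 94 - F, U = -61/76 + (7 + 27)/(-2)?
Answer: -235767/76 ≈ -3102.2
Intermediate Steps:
U = -1353/76 (U = -61*1/76 + 34*(-½) = -61/76 - 17 = -1353/76 ≈ -17.803)
-3214 + Z(U) = -3214 + (94 - 1*(-1353/76)) = -3214 + (94 + 1353/76) = -3214 + 8497/76 = -235767/76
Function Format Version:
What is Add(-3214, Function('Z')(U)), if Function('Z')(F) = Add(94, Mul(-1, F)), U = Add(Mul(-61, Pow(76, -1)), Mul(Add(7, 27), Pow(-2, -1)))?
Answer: Rational(-235767, 76) ≈ -3102.2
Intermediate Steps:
U = Rational(-1353, 76) (U = Add(Mul(-61, Rational(1, 76)), Mul(34, Rational(-1, 2))) = Add(Rational(-61, 76), -17) = Rational(-1353, 76) ≈ -17.803)
Add(-3214, Function('Z')(U)) = Add(-3214, Add(94, Mul(-1, Rational(-1353, 76)))) = Add(-3214, Add(94, Rational(1353, 76))) = Add(-3214, Rational(8497, 76)) = Rational(-235767, 76)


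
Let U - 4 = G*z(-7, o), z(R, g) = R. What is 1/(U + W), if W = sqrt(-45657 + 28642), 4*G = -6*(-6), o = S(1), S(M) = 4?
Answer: -59/20496 - I*sqrt(17015)/20496 ≈ -0.0028786 - 0.0063642*I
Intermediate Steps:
o = 4
G = 9 (G = (-6*(-6))/4 = (1/4)*36 = 9)
U = -59 (U = 4 + 9*(-7) = 4 - 63 = -59)
W = I*sqrt(17015) (W = sqrt(-17015) = I*sqrt(17015) ≈ 130.44*I)
1/(U + W) = 1/(-59 + I*sqrt(17015))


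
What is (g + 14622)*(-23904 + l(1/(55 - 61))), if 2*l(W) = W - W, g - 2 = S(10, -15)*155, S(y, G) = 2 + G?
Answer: -301405536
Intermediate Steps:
g = -2013 (g = 2 + (2 - 15)*155 = 2 - 13*155 = 2 - 2015 = -2013)
l(W) = 0 (l(W) = (W - W)/2 = (1/2)*0 = 0)
(g + 14622)*(-23904 + l(1/(55 - 61))) = (-2013 + 14622)*(-23904 + 0) = 12609*(-23904) = -301405536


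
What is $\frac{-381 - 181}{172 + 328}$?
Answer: $- \frac{281}{250} \approx -1.124$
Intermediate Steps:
$\frac{-381 - 181}{172 + 328} = - \frac{562}{500} = \left(-562\right) \frac{1}{500} = - \frac{281}{250}$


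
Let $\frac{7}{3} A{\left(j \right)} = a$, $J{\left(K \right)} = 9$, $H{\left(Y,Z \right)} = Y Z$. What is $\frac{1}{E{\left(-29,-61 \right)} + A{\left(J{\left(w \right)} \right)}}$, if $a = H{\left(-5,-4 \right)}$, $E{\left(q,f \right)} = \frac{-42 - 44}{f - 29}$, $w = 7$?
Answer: $\frac{315}{3001} \approx 0.10496$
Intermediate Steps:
$E{\left(q,f \right)} = - \frac{86}{-29 + f}$
$a = 20$ ($a = \left(-5\right) \left(-4\right) = 20$)
$A{\left(j \right)} = \frac{60}{7}$ ($A{\left(j \right)} = \frac{3}{7} \cdot 20 = \frac{60}{7}$)
$\frac{1}{E{\left(-29,-61 \right)} + A{\left(J{\left(w \right)} \right)}} = \frac{1}{- \frac{86}{-29 - 61} + \frac{60}{7}} = \frac{1}{- \frac{86}{-90} + \frac{60}{7}} = \frac{1}{\left(-86\right) \left(- \frac{1}{90}\right) + \frac{60}{7}} = \frac{1}{\frac{43}{45} + \frac{60}{7}} = \frac{1}{\frac{3001}{315}} = \frac{315}{3001}$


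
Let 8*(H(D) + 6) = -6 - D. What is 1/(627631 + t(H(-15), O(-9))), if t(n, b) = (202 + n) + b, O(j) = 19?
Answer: 8/5022777 ≈ 1.5927e-6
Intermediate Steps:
H(D) = -27/4 - D/8 (H(D) = -6 + (-6 - D)/8 = -6 + (-¾ - D/8) = -27/4 - D/8)
t(n, b) = 202 + b + n
1/(627631 + t(H(-15), O(-9))) = 1/(627631 + (202 + 19 + (-27/4 - ⅛*(-15)))) = 1/(627631 + (202 + 19 + (-27/4 + 15/8))) = 1/(627631 + (202 + 19 - 39/8)) = 1/(627631 + 1729/8) = 1/(5022777/8) = 8/5022777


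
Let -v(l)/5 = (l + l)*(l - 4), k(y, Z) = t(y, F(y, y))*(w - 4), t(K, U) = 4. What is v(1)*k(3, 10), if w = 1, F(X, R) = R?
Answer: -360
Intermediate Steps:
k(y, Z) = -12 (k(y, Z) = 4*(1 - 4) = 4*(-3) = -12)
v(l) = -10*l*(-4 + l) (v(l) = -5*(l + l)*(l - 4) = -5*2*l*(-4 + l) = -10*l*(-4 + l))
v(1)*k(3, 10) = (10*1*(4 - 1*1))*(-12) = (10*1*(4 - 1))*(-12) = (10*1*3)*(-12) = 30*(-12) = -360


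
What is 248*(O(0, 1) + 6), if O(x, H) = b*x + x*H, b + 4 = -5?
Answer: 1488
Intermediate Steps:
b = -9 (b = -4 - 5 = -9)
O(x, H) = -9*x + H*x (O(x, H) = -9*x + x*H = -9*x + H*x)
248*(O(0, 1) + 6) = 248*(0*(-9 + 1) + 6) = 248*(0*(-8) + 6) = 248*(0 + 6) = 248*6 = 1488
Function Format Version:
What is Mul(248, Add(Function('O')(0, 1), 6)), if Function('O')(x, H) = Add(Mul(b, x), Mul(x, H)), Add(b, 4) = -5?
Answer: 1488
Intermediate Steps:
b = -9 (b = Add(-4, -5) = -9)
Function('O')(x, H) = Add(Mul(-9, x), Mul(H, x)) (Function('O')(x, H) = Add(Mul(-9, x), Mul(x, H)) = Add(Mul(-9, x), Mul(H, x)))
Mul(248, Add(Function('O')(0, 1), 6)) = Mul(248, Add(Mul(0, Add(-9, 1)), 6)) = Mul(248, Add(Mul(0, -8), 6)) = Mul(248, Add(0, 6)) = Mul(248, 6) = 1488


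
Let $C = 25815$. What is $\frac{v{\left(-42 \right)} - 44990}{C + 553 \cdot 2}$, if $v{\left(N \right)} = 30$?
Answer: $- \frac{44960}{26921} \approx -1.6701$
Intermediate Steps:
$\frac{v{\left(-42 \right)} - 44990}{C + 553 \cdot 2} = \frac{30 - 44990}{25815 + 553 \cdot 2} = - \frac{44960}{25815 + 1106} = - \frac{44960}{26921}$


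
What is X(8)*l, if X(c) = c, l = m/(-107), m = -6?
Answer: 48/107 ≈ 0.44860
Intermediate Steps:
l = 6/107 (l = -6/(-107) = -6*(-1/107) = 6/107 ≈ 0.056075)
X(8)*l = 8*(6/107) = 48/107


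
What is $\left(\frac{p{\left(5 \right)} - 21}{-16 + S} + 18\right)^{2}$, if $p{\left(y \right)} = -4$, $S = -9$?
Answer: $361$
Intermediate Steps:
$\left(\frac{p{\left(5 \right)} - 21}{-16 + S} + 18\right)^{2} = \left(\frac{-4 - 21}{-16 - 9} + 18\right)^{2} = \left(- \frac{25}{-25} + 18\right)^{2} = \left(\left(-25\right) \left(- \frac{1}{25}\right) + 18\right)^{2} = \left(1 + 18\right)^{2} = 19^{2} = 361$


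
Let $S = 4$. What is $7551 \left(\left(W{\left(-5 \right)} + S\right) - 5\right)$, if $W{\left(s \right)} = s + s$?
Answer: $-83061$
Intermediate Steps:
$W{\left(s \right)} = 2 s$
$7551 \left(\left(W{\left(-5 \right)} + S\right) - 5\right) = 7551 \left(\left(2 \left(-5\right) + 4\right) - 5\right) = 7551 \left(\left(-10 + 4\right) - 5\right) = 7551 \left(-6 - 5\right) = 7551 \left(-11\right) = -83061$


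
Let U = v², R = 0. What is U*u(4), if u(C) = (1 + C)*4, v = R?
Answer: 0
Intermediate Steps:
v = 0
U = 0 (U = 0² = 0)
u(C) = 4 + 4*C
U*u(4) = 0*(4 + 4*4) = 0*(4 + 16) = 0*20 = 0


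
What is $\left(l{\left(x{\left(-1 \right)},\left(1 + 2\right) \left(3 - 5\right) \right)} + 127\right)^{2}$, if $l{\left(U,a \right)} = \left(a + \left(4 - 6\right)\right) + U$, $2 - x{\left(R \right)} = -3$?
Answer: $15376$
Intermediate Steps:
$x{\left(R \right)} = 5$ ($x{\left(R \right)} = 2 - -3 = 2 + 3 = 5$)
$l{\left(U,a \right)} = -2 + U + a$ ($l{\left(U,a \right)} = \left(a + \left(4 - 6\right)\right) + U = \left(a - 2\right) + U = \left(-2 + a\right) + U = -2 + U + a$)
$\left(l{\left(x{\left(-1 \right)},\left(1 + 2\right) \left(3 - 5\right) \right)} + 127\right)^{2} = \left(\left(-2 + 5 + \left(1 + 2\right) \left(3 - 5\right)\right) + 127\right)^{2} = \left(\left(-2 + 5 + 3 \left(-2\right)\right) + 127\right)^{2} = \left(\left(-2 + 5 - 6\right) + 127\right)^{2} = \left(-3 + 127\right)^{2} = 124^{2} = 15376$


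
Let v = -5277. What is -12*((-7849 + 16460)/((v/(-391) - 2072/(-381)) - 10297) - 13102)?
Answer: 120373179002862/765566849 ≈ 1.5723e+5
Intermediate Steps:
-12*((-7849 + 16460)/((v/(-391) - 2072/(-381)) - 10297) - 13102) = -12*((-7849 + 16460)/((-5277/(-391) - 2072/(-381)) - 10297) - 13102) = -12*(8611/((-5277*(-1/391) - 2072*(-1/381)) - 10297) - 13102) = -12*(8611/((5277/391 + 2072/381) - 10297) - 13102) = -12*(8611/(2820689/148971 - 10297) - 13102) = -12*(8611/(-1531133698/148971) - 13102) = -12*(8611*(-148971/1531133698) - 13102) = -12*(-1282789281/1531133698 - 13102) = -12*(-20062196500477/1531133698) = 120373179002862/765566849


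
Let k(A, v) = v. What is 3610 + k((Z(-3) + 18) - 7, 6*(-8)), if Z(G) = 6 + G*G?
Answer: 3562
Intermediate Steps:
Z(G) = 6 + G²
3610 + k((Z(-3) + 18) - 7, 6*(-8)) = 3610 + 6*(-8) = 3610 - 48 = 3562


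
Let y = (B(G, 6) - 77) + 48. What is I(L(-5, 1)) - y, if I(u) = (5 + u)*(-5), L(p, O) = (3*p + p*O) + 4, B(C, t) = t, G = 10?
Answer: 78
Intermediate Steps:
L(p, O) = 4 + 3*p + O*p (L(p, O) = (3*p + O*p) + 4 = 4 + 3*p + O*p)
y = -23 (y = (6 - 77) + 48 = -71 + 48 = -23)
I(u) = -25 - 5*u
I(L(-5, 1)) - y = (-25 - 5*(4 + 3*(-5) + 1*(-5))) - 1*(-23) = (-25 - 5*(4 - 15 - 5)) + 23 = (-25 - 5*(-16)) + 23 = (-25 + 80) + 23 = 55 + 23 = 78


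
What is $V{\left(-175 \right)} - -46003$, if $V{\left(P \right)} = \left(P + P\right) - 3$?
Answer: $45650$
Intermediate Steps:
$V{\left(P \right)} = -3 + 2 P$ ($V{\left(P \right)} = 2 P - 3 = -3 + 2 P$)
$V{\left(-175 \right)} - -46003 = \left(-3 + 2 \left(-175\right)\right) - -46003 = \left(-3 - 350\right) + 46003 = -353 + 46003 = 45650$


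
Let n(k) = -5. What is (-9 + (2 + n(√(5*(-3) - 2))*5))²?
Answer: 1024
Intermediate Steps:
(-9 + (2 + n(√(5*(-3) - 2))*5))² = (-9 + (2 - 5*5))² = (-9 + (2 - 25))² = (-9 - 23)² = (-32)² = 1024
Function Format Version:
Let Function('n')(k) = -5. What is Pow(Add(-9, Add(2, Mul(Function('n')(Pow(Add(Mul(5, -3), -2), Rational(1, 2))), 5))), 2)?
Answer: 1024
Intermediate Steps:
Pow(Add(-9, Add(2, Mul(Function('n')(Pow(Add(Mul(5, -3), -2), Rational(1, 2))), 5))), 2) = Pow(Add(-9, Add(2, Mul(-5, 5))), 2) = Pow(Add(-9, Add(2, -25)), 2) = Pow(Add(-9, -23), 2) = Pow(-32, 2) = 1024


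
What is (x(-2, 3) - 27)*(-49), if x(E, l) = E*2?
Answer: 1519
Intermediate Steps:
x(E, l) = 2*E
(x(-2, 3) - 27)*(-49) = (2*(-2) - 27)*(-49) = (-4 - 27)*(-49) = -31*(-49) = 1519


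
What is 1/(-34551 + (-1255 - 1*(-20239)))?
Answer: -1/15567 ≈ -6.4238e-5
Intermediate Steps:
1/(-34551 + (-1255 - 1*(-20239))) = 1/(-34551 + (-1255 + 20239)) = 1/(-34551 + 18984) = 1/(-15567) = -1/15567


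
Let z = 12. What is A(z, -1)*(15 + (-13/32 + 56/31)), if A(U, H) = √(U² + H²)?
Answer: 16269*√145/992 ≈ 197.48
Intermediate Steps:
A(U, H) = √(H² + U²)
A(z, -1)*(15 + (-13/32 + 56/31)) = √((-1)² + 12²)*(15 + (-13/32 + 56/31)) = √(1 + 144)*(15 + (-13*1/32 + 56*(1/31))) = √145*(15 + (-13/32 + 56/31)) = √145*(15 + 1389/992) = √145*(16269/992) = 16269*√145/992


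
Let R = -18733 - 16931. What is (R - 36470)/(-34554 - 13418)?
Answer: 36067/23986 ≈ 1.5037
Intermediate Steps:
R = -35664
(R - 36470)/(-34554 - 13418) = (-35664 - 36470)/(-34554 - 13418) = -72134/(-47972) = -72134*(-1/47972) = 36067/23986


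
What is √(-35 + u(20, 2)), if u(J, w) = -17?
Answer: 2*I*√13 ≈ 7.2111*I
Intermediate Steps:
√(-35 + u(20, 2)) = √(-35 - 17) = √(-52) = 2*I*√13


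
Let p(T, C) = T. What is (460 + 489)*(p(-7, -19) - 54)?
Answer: -57889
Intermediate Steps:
(460 + 489)*(p(-7, -19) - 54) = (460 + 489)*(-7 - 54) = 949*(-61) = -57889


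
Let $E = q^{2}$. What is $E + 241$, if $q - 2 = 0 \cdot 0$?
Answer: $245$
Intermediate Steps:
$q = 2$ ($q = 2 + 0 \cdot 0 = 2 + 0 = 2$)
$E = 4$ ($E = 2^{2} = 4$)
$E + 241 = 4 + 241 = 245$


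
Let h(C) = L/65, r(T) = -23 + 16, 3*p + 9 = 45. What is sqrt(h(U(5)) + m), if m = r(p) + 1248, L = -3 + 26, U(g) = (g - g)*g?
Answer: 164*sqrt(195)/65 ≈ 35.233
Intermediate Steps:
p = 12 (p = -3 + (1/3)*45 = -3 + 15 = 12)
r(T) = -7
U(g) = 0 (U(g) = 0*g = 0)
L = 23
h(C) = 23/65
m = 1241 (m = -7 + 1248 = 1241)
sqrt(h(U(5)) + m) = sqrt(23/65 + 1241) = sqrt(80688/65) = 164*sqrt(195)/65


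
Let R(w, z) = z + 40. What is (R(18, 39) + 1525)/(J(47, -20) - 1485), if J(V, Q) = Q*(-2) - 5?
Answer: -802/725 ≈ -1.1062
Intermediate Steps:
R(w, z) = 40 + z
J(V, Q) = -5 - 2*Q (J(V, Q) = -2*Q - 5 = -5 - 2*Q)
(R(18, 39) + 1525)/(J(47, -20) - 1485) = ((40 + 39) + 1525)/((-5 - 2*(-20)) - 1485) = (79 + 1525)/((-5 + 40) - 1485) = 1604/(35 - 1485) = 1604/(-1450) = 1604*(-1/1450) = -802/725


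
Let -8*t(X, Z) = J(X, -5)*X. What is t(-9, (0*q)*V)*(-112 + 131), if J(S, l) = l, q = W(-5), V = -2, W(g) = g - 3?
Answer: -855/8 ≈ -106.88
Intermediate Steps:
W(g) = -3 + g
q = -8 (q = -3 - 5 = -8)
t(X, Z) = 5*X/8 (t(X, Z) = -(-5)*X/8 = 5*X/8)
t(-9, (0*q)*V)*(-112 + 131) = ((5/8)*(-9))*(-112 + 131) = -45/8*19 = -855/8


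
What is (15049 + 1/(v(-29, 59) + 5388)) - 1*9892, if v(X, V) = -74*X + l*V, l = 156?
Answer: 86317867/16738 ≈ 5157.0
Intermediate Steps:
v(X, V) = -74*X + 156*V
(15049 + 1/(v(-29, 59) + 5388)) - 1*9892 = (15049 + 1/((-74*(-29) + 156*59) + 5388)) - 1*9892 = (15049 + 1/((2146 + 9204) + 5388)) - 9892 = (15049 + 1/(11350 + 5388)) - 9892 = (15049 + 1/16738) - 9892 = 251890163/16738 - 9892 = 86317867/16738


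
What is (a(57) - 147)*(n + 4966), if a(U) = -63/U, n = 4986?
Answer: -28004928/19 ≈ -1.4739e+6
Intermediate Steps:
(a(57) - 147)*(n + 4966) = (-63/57 - 147)*(4986 + 4966) = (-63*1/57 - 147)*9952 = (-21/19 - 147)*9952 = -2814/19*9952 = -28004928/19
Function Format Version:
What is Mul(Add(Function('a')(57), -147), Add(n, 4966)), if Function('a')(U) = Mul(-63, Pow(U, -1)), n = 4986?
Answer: Rational(-28004928, 19) ≈ -1.4739e+6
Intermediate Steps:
Mul(Add(Function('a')(57), -147), Add(n, 4966)) = Mul(Add(Mul(-63, Pow(57, -1)), -147), Add(4986, 4966)) = Mul(Add(Mul(-63, Rational(1, 57)), -147), 9952) = Mul(Add(Rational(-21, 19), -147), 9952) = Mul(Rational(-2814, 19), 9952) = Rational(-28004928, 19)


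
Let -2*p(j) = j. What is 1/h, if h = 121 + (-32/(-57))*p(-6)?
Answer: 19/2331 ≈ 0.0081510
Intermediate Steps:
p(j) = -j/2
h = 2331/19 (h = 121 + (-32/(-57))*(-½*(-6)) = 121 - 32*(-1/57)*3 = 121 + (32/57)*3 = 121 + 32/19 = 2331/19 ≈ 122.68)
1/h = 1/(2331/19) = 19/2331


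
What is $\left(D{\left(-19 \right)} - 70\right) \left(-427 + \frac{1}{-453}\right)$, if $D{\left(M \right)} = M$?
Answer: $\frac{17215448}{453} \approx 38003.0$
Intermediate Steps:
$\left(D{\left(-19 \right)} - 70\right) \left(-427 + \frac{1}{-453}\right) = \left(-19 - 70\right) \left(-427 + \frac{1}{-453}\right) = - 89 \left(-427 - \frac{1}{453}\right) = \left(-89\right) \left(- \frac{193432}{453}\right) = \frac{17215448}{453}$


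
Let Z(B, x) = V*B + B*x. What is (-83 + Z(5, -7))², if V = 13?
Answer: 2809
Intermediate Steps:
Z(B, x) = 13*B + B*x
(-83 + Z(5, -7))² = (-83 + 5*(13 - 7))² = (-83 + 5*6)² = (-83 + 30)² = (-53)² = 2809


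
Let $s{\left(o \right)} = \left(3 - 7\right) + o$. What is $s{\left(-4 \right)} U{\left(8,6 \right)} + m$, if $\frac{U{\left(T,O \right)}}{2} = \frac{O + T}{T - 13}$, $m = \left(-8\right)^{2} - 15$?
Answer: $\frac{469}{5} \approx 93.8$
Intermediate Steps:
$m = 49$ ($m = 64 - 15 = 49$)
$U{\left(T,O \right)} = \frac{2 \left(O + T\right)}{-13 + T}$ ($U{\left(T,O \right)} = 2 \frac{O + T}{T - 13} = 2 \frac{O + T}{-13 + T} = \frac{2 \left(O + T\right)}{-13 + T}$)
$s{\left(o \right)} = -4 + o$
$s{\left(-4 \right)} U{\left(8,6 \right)} + m = \left(-4 - 4\right) \frac{2 \left(6 + 8\right)}{-13 + 8} + 49 = - 8 \cdot 2 \frac{1}{-5} \cdot 14 + 49 = - 8 \cdot 2 \left(- \frac{1}{5}\right) 14 + 49 = \left(-8\right) \left(- \frac{28}{5}\right) + 49 = \frac{224}{5} + 49 = \frac{469}{5}$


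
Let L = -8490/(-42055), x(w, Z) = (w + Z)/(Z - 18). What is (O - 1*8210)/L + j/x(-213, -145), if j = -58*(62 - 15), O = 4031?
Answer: -2223005271/101314 ≈ -21942.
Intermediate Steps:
x(w, Z) = (Z + w)/(-18 + Z)
L = 1698/8411 (L = -8490*(-1/42055) = 1698/8411 ≈ 0.20188)
j = -2726 (j = -58*47 = -2726)
(O - 1*8210)/L + j/x(-213, -145) = (4031 - 1*8210)/(1698/8411) - 2726*(-18 - 145)/(-145 - 213) = (4031 - 8210)*(8411/1698) - 2726/(-358/(-163)) = -4179*8411/1698 - 2726/((-1/163*(-358))) = -11716523/566 - 2726/358/163 = -11716523/566 - 2726*163/358 = -11716523/566 - 222169/179 = -2223005271/101314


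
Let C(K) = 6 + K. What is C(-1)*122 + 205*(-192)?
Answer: -38750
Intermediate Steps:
C(-1)*122 + 205*(-192) = (6 - 1)*122 + 205*(-192) = 5*122 - 39360 = 610 - 39360 = -38750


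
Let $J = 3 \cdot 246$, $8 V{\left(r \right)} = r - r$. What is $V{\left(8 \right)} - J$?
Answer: $-738$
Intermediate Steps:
$V{\left(r \right)} = 0$ ($V{\left(r \right)} = \frac{r - r}{8} = \frac{1}{8} \cdot 0 = 0$)
$J = 738$
$V{\left(8 \right)} - J = 0 - 738 = -738$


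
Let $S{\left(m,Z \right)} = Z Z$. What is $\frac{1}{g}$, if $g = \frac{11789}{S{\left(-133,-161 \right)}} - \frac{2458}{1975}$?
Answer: $- \frac{51193975}{40430543} \approx -1.2662$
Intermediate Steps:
$S{\left(m,Z \right)} = Z^{2}$
$g = - \frac{40430543}{51193975}$ ($g = \frac{11789}{\left(-161\right)^{2}} - \frac{2458}{1975} = \frac{11789}{25921} - \frac{2458}{1975} = - \frac{40430543}{51193975} \approx -0.78975$)
$\frac{1}{g} = \frac{1}{- \frac{40430543}{51193975}} = - \frac{51193975}{40430543}$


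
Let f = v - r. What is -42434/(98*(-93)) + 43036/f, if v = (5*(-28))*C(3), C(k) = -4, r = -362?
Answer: 2200787/42873 ≈ 51.333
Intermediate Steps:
v = 560 (v = (5*(-28))*(-4) = -140*(-4) = 560)
f = 922 (f = 560 - 1*(-362) = 560 + 362 = 922)
-42434/(98*(-93)) + 43036/f = -42434/(98*(-93)) + 43036/922 = -42434/(-9114) + 43036*(1/922) = -42434*(-1/9114) + 21518/461 = 433/93 + 21518/461 = 2200787/42873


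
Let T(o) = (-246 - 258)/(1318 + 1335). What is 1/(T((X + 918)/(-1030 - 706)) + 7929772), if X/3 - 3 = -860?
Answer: 379/3005383516 ≈ 1.2611e-7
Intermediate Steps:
X = -2571 (X = 9 + 3*(-860) = 9 - 2580 = -2571)
T(o) = -72/379 (T(o) = -504/2653 = -504*1/2653 = -72/379)
1/(T((X + 918)/(-1030 - 706)) + 7929772) = 1/(-72/379 + 7929772) = 1/(3005383516/379) = 379/3005383516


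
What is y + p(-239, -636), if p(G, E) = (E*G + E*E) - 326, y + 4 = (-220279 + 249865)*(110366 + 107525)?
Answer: 6447079296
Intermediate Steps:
y = 6446523122 (y = -4 + (-220279 + 249865)*(110366 + 107525) = -4 + 29586*217891 = -4 + 6446523126 = 6446523122)
p(G, E) = -326 + E² + E*G (p(G, E) = (E*G + E²) - 326 = (E² + E*G) - 326 = -326 + E² + E*G)
y + p(-239, -636) = 6446523122 + (-326 + (-636)² - 636*(-239)) = 6446523122 + (-326 + 404496 + 152004) = 6446523122 + 556174 = 6447079296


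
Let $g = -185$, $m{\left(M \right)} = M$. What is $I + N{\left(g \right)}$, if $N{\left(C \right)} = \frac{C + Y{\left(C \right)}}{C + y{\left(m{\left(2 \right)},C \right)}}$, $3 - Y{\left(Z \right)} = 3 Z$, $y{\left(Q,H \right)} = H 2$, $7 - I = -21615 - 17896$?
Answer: $\frac{21932117}{555} \approx 39517.0$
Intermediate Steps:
$I = 39518$ ($I = 7 - \left(-21615 - 17896\right) = 7 - -39511 = 7 + 39511 = 39518$)
$y{\left(Q,H \right)} = 2 H$
$Y{\left(Z \right)} = 3 - 3 Z$
$N{\left(C \right)} = \frac{3 - 2 C}{3 C}$ ($N{\left(C \right)} = \frac{C - \left(-3 + 3 C\right)}{C + 2 C} = \frac{3 - 2 C}{3 C}$)
$I + N{\left(g \right)} = 39518 - \left(\frac{2}{3} - \frac{1}{-185}\right) = 39518 - \frac{373}{555} = \frac{21932117}{555}$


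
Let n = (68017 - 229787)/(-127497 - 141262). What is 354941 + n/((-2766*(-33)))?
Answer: 4353667972807826/12265892001 ≈ 3.5494e+5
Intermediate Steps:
n = 161770/268759 (n = -161770/(-268759) = -161770*(-1/268759) = 161770/268759 ≈ 0.60191)
354941 + n/((-2766*(-33))) = 354941 + 161770/(268759*((-2766*(-33)))) = 354941 + (161770/268759)/91278 = 354941 + (161770/268759)*(1/91278) = 354941 + 80885/12265892001 = 4353667972807826/12265892001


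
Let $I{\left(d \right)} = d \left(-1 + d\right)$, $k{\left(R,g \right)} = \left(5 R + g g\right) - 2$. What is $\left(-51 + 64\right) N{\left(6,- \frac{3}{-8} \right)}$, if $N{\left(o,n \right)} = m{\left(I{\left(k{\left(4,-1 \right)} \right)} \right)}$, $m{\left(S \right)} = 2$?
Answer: $26$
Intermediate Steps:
$k{\left(R,g \right)} = -2 + g^{2} + 5 R$ ($k{\left(R,g \right)} = \left(5 R + g^{2}\right) - 2 = \left(g^{2} + 5 R\right) - 2 = -2 + g^{2} + 5 R$)
$N{\left(o,n \right)} = 2$
$\left(-51 + 64\right) N{\left(6,- \frac{3}{-8} \right)} = \left(-51 + 64\right) 2 = 13 \cdot 2 = 26$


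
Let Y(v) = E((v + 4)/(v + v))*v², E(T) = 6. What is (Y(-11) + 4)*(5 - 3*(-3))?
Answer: 10220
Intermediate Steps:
Y(v) = 6*v²
(Y(-11) + 4)*(5 - 3*(-3)) = (6*(-11)² + 4)*(5 - 3*(-3)) = (6*121 + 4)*(5 + 9) = (726 + 4)*14 = 730*14 = 10220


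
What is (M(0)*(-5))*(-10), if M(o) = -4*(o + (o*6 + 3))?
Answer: -600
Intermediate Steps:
M(o) = -12 - 28*o (M(o) = -4*(o + (6*o + 3)) = -4*(o + (3 + 6*o)) = -4*(3 + 7*o) = -12 - 28*o)
(M(0)*(-5))*(-10) = ((-12 - 28*0)*(-5))*(-10) = ((-12 + 0)*(-5))*(-10) = -12*(-5)*(-10) = 60*(-10) = -600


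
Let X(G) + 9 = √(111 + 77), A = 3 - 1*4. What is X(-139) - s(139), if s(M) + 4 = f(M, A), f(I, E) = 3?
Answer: -8 + 2*√47 ≈ 5.7113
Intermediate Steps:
A = -1 (A = 3 - 4 = -1)
s(M) = -1 (s(M) = -4 + 3 = -1)
X(G) = -9 + 2*√47 (X(G) = -9 + √(111 + 77) = -9 + √188 = -9 + 2*√47)
X(-139) - s(139) = (-9 + 2*√47) - 1*(-1) = (-9 + 2*√47) + 1 = -8 + 2*√47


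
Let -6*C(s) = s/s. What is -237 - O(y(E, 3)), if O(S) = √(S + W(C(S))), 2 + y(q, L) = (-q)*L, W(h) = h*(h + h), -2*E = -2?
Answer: -237 - I*√178/6 ≈ -237.0 - 2.2236*I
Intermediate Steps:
C(s) = -⅙ (C(s) = -s/(6*s) = -⅙*1 = -⅙)
E = 1 (E = -½*(-2) = 1)
W(h) = 2*h² (W(h) = h*(2*h) = 2*h²)
y(q, L) = -2 - L*q (y(q, L) = -2 + (-q)*L = -2 - L*q)
O(S) = √(1/18 + S) (O(S) = √(S + 2*(-⅙)²) = √(S + 2*(1/36)) = √(S + 1/18) = √(1/18 + S))
-237 - O(y(E, 3)) = -237 - √(2 + 36*(-2 - 1*3*1))/6 = -237 - √(2 + 36*(-2 - 3))/6 = -237 - √(2 + 36*(-5))/6 = -237 - √(2 - 180)/6 = -237 - √(-178)/6 = -237 - I*√178/6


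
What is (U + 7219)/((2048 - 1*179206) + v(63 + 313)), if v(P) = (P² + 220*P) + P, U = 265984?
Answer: 273203/47314 ≈ 5.7743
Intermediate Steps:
v(P) = P² + 221*P
(U + 7219)/((2048 - 1*179206) + v(63 + 313)) = (265984 + 7219)/((2048 - 1*179206) + (63 + 313)*(221 + (63 + 313))) = 273203/((2048 - 179206) + 376*(221 + 376)) = 273203/(-177158 + 376*597) = 273203/(-177158 + 224472) = 273203/47314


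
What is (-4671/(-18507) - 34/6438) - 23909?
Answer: -474780277889/19858011 ≈ -23909.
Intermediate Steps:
(-4671/(-18507) - 34/6438) - 23909 = (-4671*(-1/18507) - 34*1/6438) - 23909 = (1557/6169 - 17/3219) - 23909 = 4907110/19858011 - 23909 = -474780277889/19858011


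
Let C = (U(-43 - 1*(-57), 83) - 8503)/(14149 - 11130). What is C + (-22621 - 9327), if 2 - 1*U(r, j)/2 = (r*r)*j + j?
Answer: -96492213/3019 ≈ -31962.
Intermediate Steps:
U(r, j) = 4 - 2*j - 2*j*r² (U(r, j) = 4 - 2*((r*r)*j + j) = 4 - 2*(r²*j + j) = 4 - 2*(j*r² + j) = 4 - 2*(j + j*r²) = 4 + (-2*j - 2*j*r²) = 4 - 2*j - 2*j*r²)
C = -41201/3019 (C = ((4 - 2*83 - 2*83*(-43 - 1*(-57))²) - 8503)/(14149 - 11130) = ((4 - 166 - 2*83*(-43 + 57)²) - 8503)/3019 = ((4 - 166 - 2*83*14²) - 8503)*(1/3019) = ((4 - 166 - 2*83*196) - 8503)*(1/3019) = ((4 - 166 - 32536) - 8503)*(1/3019) = (-32698 - 8503)*(1/3019) = -41201*1/3019 = -41201/3019 ≈ -13.647)
C + (-22621 - 9327) = -41201/3019 + (-22621 - 9327) = -41201/3019 - 31948 = -96492213/3019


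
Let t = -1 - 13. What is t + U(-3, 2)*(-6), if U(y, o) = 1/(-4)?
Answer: -25/2 ≈ -12.500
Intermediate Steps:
U(y, o) = -¼
t = -14
t + U(-3, 2)*(-6) = -14 - ¼*(-6) = -14 + 3/2 = -25/2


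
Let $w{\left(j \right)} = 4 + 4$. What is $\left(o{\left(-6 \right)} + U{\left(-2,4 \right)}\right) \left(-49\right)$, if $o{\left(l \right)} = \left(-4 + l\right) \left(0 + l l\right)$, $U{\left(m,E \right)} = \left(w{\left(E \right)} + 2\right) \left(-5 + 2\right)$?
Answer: $19110$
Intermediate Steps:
$w{\left(j \right)} = 8$
$U{\left(m,E \right)} = -30$ ($U{\left(m,E \right)} = \left(8 + 2\right) \left(-5 + 2\right) = 10 \left(-3\right) = -30$)
$o{\left(l \right)} = l^{2} \left(-4 + l\right)$ ($o{\left(l \right)} = \left(-4 + l\right) \left(0 + l^{2}\right) = \left(-4 + l\right) l^{2} = l^{2} \left(-4 + l\right)$)
$\left(o{\left(-6 \right)} + U{\left(-2,4 \right)}\right) \left(-49\right) = \left(\left(-6\right)^{2} \left(-4 - 6\right) - 30\right) \left(-49\right) = \left(36 \left(-10\right) - 30\right) \left(-49\right) = \left(-360 - 30\right) \left(-49\right) = \left(-390\right) \left(-49\right) = 19110$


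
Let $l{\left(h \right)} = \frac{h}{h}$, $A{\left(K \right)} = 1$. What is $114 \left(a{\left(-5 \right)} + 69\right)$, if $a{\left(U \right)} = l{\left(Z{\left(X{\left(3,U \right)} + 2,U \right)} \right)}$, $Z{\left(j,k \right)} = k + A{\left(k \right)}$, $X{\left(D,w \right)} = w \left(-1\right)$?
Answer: $7980$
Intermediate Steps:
$X{\left(D,w \right)} = - w$
$Z{\left(j,k \right)} = 1 + k$ ($Z{\left(j,k \right)} = k + 1 = 1 + k$)
$l{\left(h \right)} = 1$
$a{\left(U \right)} = 1$
$114 \left(a{\left(-5 \right)} + 69\right) = 114 \left(1 + 69\right) = 114 \cdot 70 = 7980$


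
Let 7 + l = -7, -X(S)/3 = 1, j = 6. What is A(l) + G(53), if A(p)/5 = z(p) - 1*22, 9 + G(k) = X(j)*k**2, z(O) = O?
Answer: -8616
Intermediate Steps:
X(S) = -3 (X(S) = -3*1 = -3)
l = -14 (l = -7 - 7 = -14)
G(k) = -9 - 3*k**2
A(p) = -110 + 5*p (A(p) = 5*(p - 1*22) = 5*(p - 22) = 5*(-22 + p) = -110 + 5*p)
A(l) + G(53) = (-110 + 5*(-14)) + (-9 - 3*53**2) = (-110 - 70) + (-9 - 3*2809) = -180 + (-9 - 8427) = -180 - 8436 = -8616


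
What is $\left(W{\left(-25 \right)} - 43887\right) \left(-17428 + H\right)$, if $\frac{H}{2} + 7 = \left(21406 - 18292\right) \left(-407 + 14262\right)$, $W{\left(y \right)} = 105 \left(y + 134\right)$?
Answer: $-2798819938116$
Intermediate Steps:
$W{\left(y \right)} = 14070 + 105 y$ ($W{\left(y \right)} = 105 \left(134 + y\right) = 14070 + 105 y$)
$H = 86288926$ ($H = -14 + 2 \left(21406 - 18292\right) \left(-407 + 14262\right) = -14 + 2 \cdot 3114 \cdot 13855 = -14 + 2 \cdot 43144470 = -14 + 86288940 = 86288926$)
$\left(W{\left(-25 \right)} - 43887\right) \left(-17428 + H\right) = \left(\left(14070 + 105 \left(-25\right)\right) - 43887\right) \left(-17428 + 86288926\right) = \left(\left(14070 - 2625\right) - 43887\right) 86271498 = \left(11445 - 43887\right) 86271498 = \left(-32442\right) 86271498 = -2798819938116$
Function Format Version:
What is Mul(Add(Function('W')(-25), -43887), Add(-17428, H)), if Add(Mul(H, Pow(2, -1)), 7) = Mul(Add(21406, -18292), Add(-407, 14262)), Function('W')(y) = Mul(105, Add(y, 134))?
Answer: -2798819938116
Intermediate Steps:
Function('W')(y) = Add(14070, Mul(105, y)) (Function('W')(y) = Mul(105, Add(134, y)) = Add(14070, Mul(105, y)))
H = 86288926 (H = Add(-14, Mul(2, Mul(Add(21406, -18292), Add(-407, 14262)))) = Add(-14, Mul(2, Mul(3114, 13855))) = Add(-14, Mul(2, 43144470)) = Add(-14, 86288940) = 86288926)
Mul(Add(Function('W')(-25), -43887), Add(-17428, H)) = Mul(Add(Add(14070, Mul(105, -25)), -43887), Add(-17428, 86288926)) = Mul(Add(Add(14070, -2625), -43887), 86271498) = Mul(Add(11445, -43887), 86271498) = Mul(-32442, 86271498) = -2798819938116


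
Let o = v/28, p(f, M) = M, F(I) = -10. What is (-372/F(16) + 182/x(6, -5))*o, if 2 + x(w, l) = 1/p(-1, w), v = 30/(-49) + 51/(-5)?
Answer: 4521843/188650 ≈ 23.969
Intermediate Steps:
v = -2649/245 (v = 30*(-1/49) + 51*(-⅕) = -30/49 - 51/5 = -2649/245 ≈ -10.812)
x(w, l) = -2 + 1/w
o = -2649/6860 (o = -2649/245/28 = -2649/245*1/28 = -2649/6860 ≈ -0.38615)
(-372/F(16) + 182/x(6, -5))*o = (-372/(-10) + 182/(-2 + 1/6))*(-2649/6860) = (-372*(-⅒) + 182/(-2 + ⅙))*(-2649/6860) = (186/5 + 182/(-11/6))*(-2649/6860) = (186/5 + 182*(-6/11))*(-2649/6860) = (186/5 - 1092/11)*(-2649/6860) = -3414/55*(-2649/6860) = 4521843/188650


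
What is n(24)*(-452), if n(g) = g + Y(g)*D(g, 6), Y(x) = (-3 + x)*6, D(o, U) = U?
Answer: -352560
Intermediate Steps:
Y(x) = -18 + 6*x
n(g) = -108 + 37*g (n(g) = g + (-18 + 6*g)*6 = g + (-108 + 36*g) = -108 + 37*g)
n(24)*(-452) = (-108 + 37*24)*(-452) = (-108 + 888)*(-452) = 780*(-452) = -352560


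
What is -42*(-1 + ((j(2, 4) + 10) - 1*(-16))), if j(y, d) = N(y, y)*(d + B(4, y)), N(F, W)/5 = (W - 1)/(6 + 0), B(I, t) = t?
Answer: -1260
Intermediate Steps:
N(F, W) = -⅚ + 5*W/6 (N(F, W) = 5*((W - 1)/(6 + 0)) = 5*((-1 + W)/6) = 5*((-1 + W)*(⅙)) = 5*(-⅙ + W/6) = -⅚ + 5*W/6)
j(y, d) = (-⅚ + 5*y/6)*(d + y)
-42*(-1 + ((j(2, 4) + 10) - 1*(-16))) = -42*(-1 + ((5*(-1 + 2)*(4 + 2)/6 + 10) - 1*(-16))) = -42*(-1 + (((⅚)*1*6 + 10) + 16)) = -42*(-1 + ((5 + 10) + 16)) = -42*(-1 + (15 + 16)) = -42*(-1 + 31) = -42*30 = -1260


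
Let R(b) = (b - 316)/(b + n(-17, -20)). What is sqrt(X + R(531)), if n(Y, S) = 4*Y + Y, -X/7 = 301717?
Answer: 9*I*sqrt(5186595994)/446 ≈ 1453.3*I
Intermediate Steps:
X = -2112019 (X = -7*301717 = -2112019)
n(Y, S) = 5*Y
R(b) = (-316 + b)/(-85 + b) (R(b) = (b - 316)/(b + 5*(-17)) = (-316 + b)/(b - 85) = (-316 + b)/(-85 + b))
sqrt(X + R(531)) = sqrt(-2112019 + (-316 + 531)/(-85 + 531)) = sqrt(-2112019 + 215/446) = sqrt(-941960259/446) = 9*I*sqrt(5186595994)/446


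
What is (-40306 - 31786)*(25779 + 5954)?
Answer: -2287695436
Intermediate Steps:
(-40306 - 31786)*(25779 + 5954) = -72092*31733 = -2287695436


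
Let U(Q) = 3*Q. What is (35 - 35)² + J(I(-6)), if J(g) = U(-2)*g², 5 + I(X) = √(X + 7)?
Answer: -96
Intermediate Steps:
I(X) = -5 + √(7 + X) (I(X) = -5 + √(X + 7) = -5 + √(7 + X))
J(g) = -6*g² (J(g) = (3*(-2))*g² = -6*g²)
(35 - 35)² + J(I(-6)) = (35 - 35)² - 6*(-5 + √(7 - 6))² = 0² - 6*(-5 + √1)² = 0 - 6*(-5 + 1)² = 0 - 6*(-4)² = 0 - 6*16 = 0 - 96 = -96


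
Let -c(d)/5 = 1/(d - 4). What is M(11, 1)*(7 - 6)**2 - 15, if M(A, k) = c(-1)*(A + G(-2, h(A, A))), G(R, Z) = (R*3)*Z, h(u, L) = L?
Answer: -70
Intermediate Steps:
G(R, Z) = 3*R*Z (G(R, Z) = (3*R)*Z = 3*R*Z)
c(d) = -5/(-4 + d) (c(d) = -5/(d - 4) = -5/(-4 + d))
M(A, k) = -5*A (M(A, k) = (-5/(-4 - 1))*(A + 3*(-2)*A) = (-5/(-5))*(A - 6*A) = (-5*(-1/5))*(-5*A) = 1*(-5*A) = -5*A)
M(11, 1)*(7 - 6)**2 - 15 = (-5*11)*(7 - 6)**2 - 15 = -55*1**2 - 15 = -55*1 - 15 = -55 - 15 = -70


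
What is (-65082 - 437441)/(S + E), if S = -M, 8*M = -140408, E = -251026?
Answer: 502523/233475 ≈ 2.1524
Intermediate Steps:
M = -17551 (M = (⅛)*(-140408) = -17551)
S = 17551 (S = -1*(-17551) = 17551)
(-65082 - 437441)/(S + E) = (-65082 - 437441)/(17551 - 251026) = -502523/(-233475) = -502523*(-1/233475) = 502523/233475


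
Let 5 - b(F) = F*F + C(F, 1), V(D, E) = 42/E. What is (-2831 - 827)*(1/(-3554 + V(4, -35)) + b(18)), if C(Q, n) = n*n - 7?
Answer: 10176360297/8888 ≈ 1.1450e+6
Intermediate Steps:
C(Q, n) = -7 + n² (C(Q, n) = n² - 7 = -7 + n²)
b(F) = 11 - F² (b(F) = 5 - (F*F + (-7 + 1²)) = 5 - (F² + (-7 + 1)) = 5 - (F² - 6) = 5 - (-6 + F²) = 5 + (6 - F²) = 11 - F²)
(-2831 - 827)*(1/(-3554 + V(4, -35)) + b(18)) = (-2831 - 827)*(1/(-3554 + 42/(-35)) + (11 - 1*18²)) = -3658*(1/(-3554 + 42*(-1/35)) + (11 - 1*324)) = -3658*(1/(-3554 - 6/5) + (11 - 324)) = -3658*(1/(-17776/5) - 313) = -3658*(-5/17776 - 313) = -3658*(-5563893/17776) = 10176360297/8888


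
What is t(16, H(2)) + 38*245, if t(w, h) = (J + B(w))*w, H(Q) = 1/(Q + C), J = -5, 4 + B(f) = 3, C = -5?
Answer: 9214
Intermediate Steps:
B(f) = -1 (B(f) = -4 + 3 = -1)
H(Q) = 1/(-5 + Q) (H(Q) = 1/(Q - 5) = 1/(-5 + Q))
t(w, h) = -6*w (t(w, h) = (-5 - 1)*w = -6*w)
t(16, H(2)) + 38*245 = -6*16 + 38*245 = -96 + 9310 = 9214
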